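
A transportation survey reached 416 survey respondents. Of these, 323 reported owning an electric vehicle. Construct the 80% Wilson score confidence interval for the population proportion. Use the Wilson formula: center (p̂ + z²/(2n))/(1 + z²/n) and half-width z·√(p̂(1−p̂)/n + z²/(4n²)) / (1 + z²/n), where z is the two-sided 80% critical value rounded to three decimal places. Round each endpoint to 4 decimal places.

p̂ = 323/416 = 0.77644; z = 1.282, so z² = 1.643524.
Denominator 1 + z²/n = 1 + 1.643524/416 = 1.003951.
Center = (0.77644 + 0.001975)/1.003951 = 0.77535.
Radicand: p̂(1−p̂)/n + z²/(4n²) = 0.000417259 + 0.000002374 = 0.000419633.
Half-width = 1.282·√0.000419633/1.003951 = 0.02616.
So the interval runs from 0.7492 to 0.8015.

(0.7492, 0.8015)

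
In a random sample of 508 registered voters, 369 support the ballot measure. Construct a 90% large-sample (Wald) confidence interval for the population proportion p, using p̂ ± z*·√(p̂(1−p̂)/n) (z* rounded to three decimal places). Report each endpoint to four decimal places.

(0.6938, 0.7589)

The sample proportion is 369/508 = 0.72638.
SE(p̂) = √(0.72638·0.27362/508) = 0.019780.
The 90% critical value is z* = 1.645.
Margin of error: 1.645 × 0.019780 = 0.03254.
CI: 0.72638 ± 0.03254 = (0.6938, 0.7589).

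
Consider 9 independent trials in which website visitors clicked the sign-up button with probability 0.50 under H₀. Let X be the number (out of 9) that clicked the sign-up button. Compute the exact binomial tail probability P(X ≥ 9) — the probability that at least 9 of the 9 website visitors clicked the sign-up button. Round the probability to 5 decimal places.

X ~ Binomial(n=9, p=0.50).
P(X ≥ 9) = C(9,9)·0.50^9·0.50^0.
= 0.001953 = 0.00195.

P = 0.00195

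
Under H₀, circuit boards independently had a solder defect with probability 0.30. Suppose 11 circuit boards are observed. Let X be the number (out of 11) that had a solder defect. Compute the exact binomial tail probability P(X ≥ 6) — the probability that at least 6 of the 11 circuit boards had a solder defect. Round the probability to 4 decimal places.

X is binomial with n = 11 and p = 0.30.
P(X ≥ 6) = Σ_{j=6}^{11} C(11,j)·0.30^j·0.70^{11−j}.
= 0.056606 + 0.017328 + 0.003713 + 0.000530 + 0.000045 + 0.000002 = 0.0782.

P = 0.0782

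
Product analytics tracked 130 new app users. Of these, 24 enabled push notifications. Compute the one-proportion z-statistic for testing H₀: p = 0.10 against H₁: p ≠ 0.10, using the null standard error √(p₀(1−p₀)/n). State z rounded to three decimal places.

The sample proportion is 24/130 = 0.18462.
Null standard error: √(0.10·0.90/130) = √0.000692308 = 0.026312.
Test statistic: z = 0.08462/0.026312 = 3.216.

z = 3.216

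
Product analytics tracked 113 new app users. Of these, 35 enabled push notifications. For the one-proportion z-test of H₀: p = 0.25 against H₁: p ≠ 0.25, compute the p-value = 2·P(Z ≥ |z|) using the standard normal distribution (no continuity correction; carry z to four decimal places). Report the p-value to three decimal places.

p-value = 0.143

p̂ = 35/113 = 0.30973.
Under H₀, SE = √(p₀(1−p₀)/n) = √(0.25·0.75/113) = √0.001659292 = 0.040734.
z = (p̂ − p₀)/SE = (35/113 − 0.25)/0.040734 ≈ 1.4664.
From the standard normal, 2·P(Z ≥ |z|) = 0.143.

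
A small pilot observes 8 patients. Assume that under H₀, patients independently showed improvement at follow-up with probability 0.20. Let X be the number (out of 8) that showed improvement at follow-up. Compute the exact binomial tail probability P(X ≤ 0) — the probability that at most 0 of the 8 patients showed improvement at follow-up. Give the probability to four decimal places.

P = 0.1678

X is binomial with n = 8 and p = 0.20.
P(X ≤ 0) = C(8,0)·0.20^0·0.80^8.
= 0.167772 = 0.1678.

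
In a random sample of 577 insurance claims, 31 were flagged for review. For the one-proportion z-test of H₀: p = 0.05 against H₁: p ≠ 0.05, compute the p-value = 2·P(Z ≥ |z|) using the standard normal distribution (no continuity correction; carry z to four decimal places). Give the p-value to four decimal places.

Sample proportion p̂ = 31/577 = 0.05373.
Under H₀, SE = √(p₀(1−p₀)/n) = √(0.05·0.95/577) = √0.000082322 = 0.009073.
z = (p̂ − p₀)/SE = (31/577 − 0.05)/0.009073 ≈ 0.4107.
From the standard normal, 2·P(Z ≥ |z|) = 0.6813.

p-value = 0.6813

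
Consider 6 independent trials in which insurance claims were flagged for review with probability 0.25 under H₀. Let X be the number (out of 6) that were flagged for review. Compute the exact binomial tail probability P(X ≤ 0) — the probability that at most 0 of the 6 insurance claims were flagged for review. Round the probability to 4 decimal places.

X ~ Binomial(n=6, p=0.25).
P(X ≤ 0) = C(6,0)·0.25^0·0.75^6.
= 0.177979 = 0.1780.

P = 0.1780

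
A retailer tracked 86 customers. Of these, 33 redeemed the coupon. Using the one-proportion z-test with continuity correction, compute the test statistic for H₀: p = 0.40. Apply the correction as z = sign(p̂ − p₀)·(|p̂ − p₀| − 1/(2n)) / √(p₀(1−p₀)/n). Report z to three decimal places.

With x = 33 successes in n = 86, p̂ = 0.38372. p̂ − p₀ = -0.016279.
Continuity correction 1/(2n) = 1/172 = 0.005814.
Corrected numerator: |-0.016279| − 0.005814 = 0.010465.
Null standard error: √(0.40·0.60/86) = √0.002790698 = 0.052827.
z = −0.010465/0.052827 = -0.198.

z = -0.198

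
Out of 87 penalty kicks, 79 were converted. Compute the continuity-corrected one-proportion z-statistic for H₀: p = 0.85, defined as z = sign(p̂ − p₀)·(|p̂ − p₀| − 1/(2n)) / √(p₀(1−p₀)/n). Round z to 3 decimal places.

z = 1.366

The sample proportion is 79/87 = 0.90805. p̂ − p₀ = 0.058046.
1/(2n) = 0.005747.
Corrected numerator: |0.058046| − 0.005747 = 0.052299.
Null standard error: √(0.85·0.15/87) = √0.001465517 = 0.038282.
z = (+)0.052299/0.038282 = 1.366.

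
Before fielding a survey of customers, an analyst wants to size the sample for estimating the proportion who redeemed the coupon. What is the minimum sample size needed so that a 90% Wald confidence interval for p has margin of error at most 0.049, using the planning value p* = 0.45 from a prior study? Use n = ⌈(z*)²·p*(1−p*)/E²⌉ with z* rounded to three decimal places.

n = 279

The 90% critical value is z* = 1.645.
p*(1−p*) = 0.45·0.55 = 0.2475.
Required n before rounding: 2.706025 × 0.2475 / 0.049² = 278.943.
⌈278.943⌉ = 279.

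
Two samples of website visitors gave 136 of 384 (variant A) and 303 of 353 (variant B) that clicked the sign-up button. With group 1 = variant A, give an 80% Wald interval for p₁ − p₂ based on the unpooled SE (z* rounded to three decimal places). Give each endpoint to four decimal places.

p̂₁ = 0.35417, p̂₂ = 0.85836, so the observed difference is -0.50419.
Unpooled SE = √(p̂₁(1−p̂₁)/n₁ + p̂₂(1−p̂₂)/n₂) = √(0.000595658 + 0.000344420) = 0.030661.
The 80% critical value is z* = 1.282. Margin = 1.282·0.030661 = 0.03931.
So the interval runs from -0.5435 to -0.4649.

(-0.5435, -0.4649)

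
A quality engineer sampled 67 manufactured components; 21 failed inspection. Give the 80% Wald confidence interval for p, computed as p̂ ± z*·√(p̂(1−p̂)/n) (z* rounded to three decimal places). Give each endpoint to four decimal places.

p̂ = 21/67 = 0.31343.
Standard error of p̂: √(0.215193/67) = √0.003211831 = 0.056673.
The 80% critical value is z* = 1.282.
Margin of error: 1.282 × 0.056673 = 0.07265.
So the interval runs from 0.2408 to 0.3861.

(0.2408, 0.3861)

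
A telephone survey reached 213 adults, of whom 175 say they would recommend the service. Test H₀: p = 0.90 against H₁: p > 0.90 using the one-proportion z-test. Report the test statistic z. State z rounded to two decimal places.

With x = 175 successes in n = 213, p̂ = 0.82160.
Null standard error: √(0.90·0.10/213) = √0.000422535 = 0.020556.
z = (0.82160 − 0.90)/0.020556 = -0.07840/0.020556 = -3.81.

z = -3.81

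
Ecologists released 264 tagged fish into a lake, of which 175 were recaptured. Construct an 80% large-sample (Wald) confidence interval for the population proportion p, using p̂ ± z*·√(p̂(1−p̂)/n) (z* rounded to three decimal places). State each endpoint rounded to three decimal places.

(0.626, 0.700)

p̂ = 175/264 = 0.66288.
SE(p̂) = √(0.66288·0.33712/264) = 0.029094.
The 80% critical value is z* = 1.282.
Margin = 1.282·0.029094 = 0.03730.
So the interval runs from 0.626 to 0.700.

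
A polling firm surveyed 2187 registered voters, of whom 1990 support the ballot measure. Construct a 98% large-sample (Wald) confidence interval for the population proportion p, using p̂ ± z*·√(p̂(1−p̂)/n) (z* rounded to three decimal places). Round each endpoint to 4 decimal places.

(0.8957, 0.9242)

With x = 1990 successes in n = 2187, p̂ = 0.90992.
SE(p̂) = √(0.90992·0.09008/2187) = 0.006122.
The 98% critical value is z* = 2.326.
Margin of error: 2.326 × 0.006122 = 0.01424.
CI: 0.90992 ± 0.01424 = (0.8957, 0.9242).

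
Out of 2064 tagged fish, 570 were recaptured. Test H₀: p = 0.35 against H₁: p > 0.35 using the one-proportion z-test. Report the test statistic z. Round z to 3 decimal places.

z = -7.033

Sample proportion p̂ = 570/2064 = 0.27616.
Null standard error: √(0.35·0.65/2064) = √0.000110223 = 0.010499.
z = (0.27616 − 0.35)/0.010499 = -0.07384/0.010499 = -7.033.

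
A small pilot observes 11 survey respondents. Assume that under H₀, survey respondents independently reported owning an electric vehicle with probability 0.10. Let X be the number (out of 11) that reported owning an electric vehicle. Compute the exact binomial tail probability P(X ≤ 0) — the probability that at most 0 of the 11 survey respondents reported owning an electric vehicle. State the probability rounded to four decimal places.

P = 0.3138

X ~ Binomial(n=11, p=0.10).
P(X ≤ 0) = C(11,0)·0.10^0·0.90^11.
= 0.313811 = 0.3138.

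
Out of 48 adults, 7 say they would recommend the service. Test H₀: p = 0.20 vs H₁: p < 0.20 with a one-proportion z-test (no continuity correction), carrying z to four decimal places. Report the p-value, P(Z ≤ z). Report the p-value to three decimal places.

p-value = 0.174

The sample proportion is 7/48 = 0.14583.
SE₀ = √(0.20·0.80/48) = 0.057735.
z = (p̂ − p₀)/SE = (7/48 − 0.20)/0.057735 ≈ -0.9382.
p-value = P(Z ≤ z) with z = -0.9382 → 0.174.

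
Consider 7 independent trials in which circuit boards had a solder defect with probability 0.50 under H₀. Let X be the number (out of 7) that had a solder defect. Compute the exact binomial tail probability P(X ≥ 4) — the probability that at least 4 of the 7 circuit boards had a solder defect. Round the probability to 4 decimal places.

P = 0.5000

X ~ Binomial(n=7, p=0.50).
P(X ≥ 4) = C(7,4)·0.50^4·0.50^3 + C(7,5)·0.50^5·0.50^2 + C(7,6)·0.50^6·0.50^1 + C(7,7)·0.50^7·0.50^0.
= 0.273438 + 0.164062 + 0.054688 + 0.007812 = 0.5000.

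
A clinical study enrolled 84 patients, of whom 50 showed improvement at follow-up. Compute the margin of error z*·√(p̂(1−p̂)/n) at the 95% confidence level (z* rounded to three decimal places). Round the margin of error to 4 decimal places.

ME = 0.1050

Sample proportion p̂ = 50/84 = 0.59524.
SE = √(p̂(1−p̂)/n) = √(0.240930/84) = 0.053556.
For 95% confidence, z* = 1.960.
So ME = 0.1050.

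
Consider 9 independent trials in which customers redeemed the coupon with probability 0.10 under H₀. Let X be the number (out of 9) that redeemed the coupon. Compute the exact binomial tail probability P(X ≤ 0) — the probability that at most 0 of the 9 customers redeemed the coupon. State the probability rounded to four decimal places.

P = 0.3874

X ~ Binomial(n=9, p=0.10).
P(X ≤ 0) = C(9,0)·0.10^0·0.90^9.
= 0.387420 = 0.3874.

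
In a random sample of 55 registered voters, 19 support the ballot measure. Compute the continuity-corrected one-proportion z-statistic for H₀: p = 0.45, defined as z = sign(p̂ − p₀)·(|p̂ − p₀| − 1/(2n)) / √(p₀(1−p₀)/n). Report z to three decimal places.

Sample proportion p̂ = 19/55 = 0.34545. p̂ − p₀ = -0.104545.
1/(2n) = 0.009091.
Corrected numerator: |-0.104545| − 0.009091 = 0.095454.
Null standard error: √(0.45·0.55/55) = √0.004500000 = 0.067082.
z = (−)0.095454/0.067082 = -1.423.

z = -1.423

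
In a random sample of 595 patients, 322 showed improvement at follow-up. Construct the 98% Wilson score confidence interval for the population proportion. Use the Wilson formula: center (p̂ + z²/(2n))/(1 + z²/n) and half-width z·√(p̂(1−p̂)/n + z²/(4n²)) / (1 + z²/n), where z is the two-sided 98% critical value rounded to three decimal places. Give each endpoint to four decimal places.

p̂ = 322/595 = 0.54118; z = 2.326, so z² = 5.410276.
Denominator 1 + z²/n = 1 + 5.410276/595 = 1.009093.
Center = (0.54118 + 0.004546)/1.009093 = 0.54081.
Radicand: p̂(1−p̂)/n + z²/(4n²) = 0.000417318 + 0.000003821 = 0.000421139.
Half-width = z·√(radicand)/denom = 2.326·0.020522/1.009093 = 0.04730.
CI: 0.54081 ± 0.04730 = (0.4935, 0.5881).

(0.4935, 0.5881)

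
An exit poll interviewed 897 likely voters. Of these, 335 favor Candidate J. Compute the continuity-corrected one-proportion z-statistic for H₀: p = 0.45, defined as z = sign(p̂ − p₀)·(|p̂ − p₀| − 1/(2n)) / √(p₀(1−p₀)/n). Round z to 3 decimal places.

p̂ = 335/897 = 0.37347. p̂ − p₀ = -0.076533.
Continuity correction 1/(2n) = 1/1794 = 0.000557.
Corrected numerator: |-0.076533| − 0.000557 = 0.075976.
SE₀ = √(0.45·0.55/897) = 0.016611.
z = −0.075976/0.016611 = -4.574.

z = -4.574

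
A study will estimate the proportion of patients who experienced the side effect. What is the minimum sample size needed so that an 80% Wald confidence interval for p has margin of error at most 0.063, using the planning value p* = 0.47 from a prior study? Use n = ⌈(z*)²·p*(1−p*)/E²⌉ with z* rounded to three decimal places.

n = 104

For 80% confidence, z* = 1.282.
p*(1−p*) = 0.47·0.53 = 0.2491.
Required n before rounding: 1.643524 × 0.2491 / 0.063² = 103.150.
Rounding up, n = 104.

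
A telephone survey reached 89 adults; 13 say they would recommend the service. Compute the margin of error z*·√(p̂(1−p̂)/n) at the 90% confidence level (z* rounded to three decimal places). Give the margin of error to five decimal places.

With x = 13 successes in n = 89, p̂ = 0.14607.
Standard error of p̂: √(0.124732/89) = √0.001401480 = 0.037436.
For 90% confidence, z* = 1.645.
So ME = 0.06158.

ME = 0.06158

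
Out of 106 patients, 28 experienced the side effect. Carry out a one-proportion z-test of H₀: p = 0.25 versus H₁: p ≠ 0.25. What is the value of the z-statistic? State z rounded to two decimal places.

z = 0.34

Sample proportion p̂ = 28/106 = 0.26415.
Under H₀, SE = √(p₀(1−p₀)/n) = √(0.25·0.75/106) = √0.001768868 = 0.042058.
z = (0.26415 − 0.25)/0.042058 = 0.01415/0.042058 = 0.34.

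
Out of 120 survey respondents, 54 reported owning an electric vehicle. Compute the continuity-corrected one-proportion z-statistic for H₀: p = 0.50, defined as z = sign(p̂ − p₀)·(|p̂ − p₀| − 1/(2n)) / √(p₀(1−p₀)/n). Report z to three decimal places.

z = -1.004

The sample proportion is 54/120 = 0.45000. p̂ − p₀ = -0.050000.
Continuity correction 1/(2n) = 1/240 = 0.004167.
Corrected numerator: |-0.050000| − 0.004167 = 0.045833.
Under H₀, SE = √(p₀(1−p₀)/n) = √(0.50·0.50/120) = √0.002083333 = 0.045644.
z = −0.045833/0.045644 = -1.004.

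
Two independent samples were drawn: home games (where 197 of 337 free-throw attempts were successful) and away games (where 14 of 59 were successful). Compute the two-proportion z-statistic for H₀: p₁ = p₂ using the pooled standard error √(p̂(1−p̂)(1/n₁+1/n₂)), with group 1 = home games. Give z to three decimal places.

Sample proportions: p̂₁ = 197/337 = 0.58457 and p̂₂ = 14/59 = 0.23729.
Pooling: p̂ = 211/396 = 0.53283.
SE = √[p̂(1−p̂)(1/n₁+1/n₂)] = √[0.53283·0.46717·(1/337+1/59)] ≈ 0.070411.
z = 0.34728/0.070411 = 4.932.

z = 4.932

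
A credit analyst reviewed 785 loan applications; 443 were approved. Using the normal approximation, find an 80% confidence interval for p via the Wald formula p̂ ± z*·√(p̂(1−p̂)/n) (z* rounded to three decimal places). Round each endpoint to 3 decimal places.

p̂ = 443/785 = 0.56433.
SE(p̂) = √(0.56433·0.43567/785) = 0.017697.
For 80% confidence, z* = 1.282.
Margin of error: 1.282 × 0.017697 = 0.02269.
Interval: 0.56433 ± 0.02269 → (0.542, 0.587).

(0.542, 0.587)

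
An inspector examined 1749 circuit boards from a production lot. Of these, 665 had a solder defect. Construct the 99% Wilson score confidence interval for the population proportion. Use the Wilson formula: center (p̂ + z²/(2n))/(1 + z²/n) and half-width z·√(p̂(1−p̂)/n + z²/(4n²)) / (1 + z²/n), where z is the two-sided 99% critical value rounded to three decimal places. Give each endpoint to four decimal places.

p̂ = 665/1749 = 0.38022; z = 2.576, so z² = 6.635776.
Denominator 1 + z²/n = 1 + 6.635776/1749 = 1.003794.
Center = (0.38022 + 0.001897)/1.003794 = 0.38067.
Radicand: p̂(1−p̂)/n + z²/(4n²) = 0.000134735 + 0.000000542 = 0.000135277.
Half-width = z·√(radicand)/denom = 2.576·0.011631/1.003794 = 0.02985.
Interval: 0.38067 ± 0.02985 → (0.3508, 0.4105).

(0.3508, 0.4105)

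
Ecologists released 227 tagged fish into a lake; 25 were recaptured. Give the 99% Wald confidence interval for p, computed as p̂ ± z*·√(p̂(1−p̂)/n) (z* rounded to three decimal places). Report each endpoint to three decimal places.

The sample proportion is 25/227 = 0.11013.
Standard error of p̂: √(0.098003/227) = √0.000431732 = 0.020778.
The 99% critical value is z* = 2.576.
Margin = 2.576·0.020778 = 0.05352.
CI: 0.11013 ± 0.05352 = (0.057, 0.164).

(0.057, 0.164)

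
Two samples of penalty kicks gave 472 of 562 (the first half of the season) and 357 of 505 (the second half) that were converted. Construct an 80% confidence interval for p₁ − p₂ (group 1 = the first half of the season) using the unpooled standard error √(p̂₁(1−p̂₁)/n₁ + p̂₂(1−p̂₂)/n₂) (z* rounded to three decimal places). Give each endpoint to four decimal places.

(0.1003, 0.1656)

p̂₁ = 0.83986, p̂₂ = 0.70693, so the observed difference is 0.13293.
SE = √(0.000239318 + 0.000410257) = √0.000649575 = 0.025487.
The 80% critical value is z* = 1.282. Margin of error = 0.03267.
So the interval runs from 0.1003 to 0.1656.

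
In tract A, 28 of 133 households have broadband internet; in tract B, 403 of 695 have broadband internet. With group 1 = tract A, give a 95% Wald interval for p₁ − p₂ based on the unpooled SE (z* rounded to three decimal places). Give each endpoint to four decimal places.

(-0.4477, -0.2909)

p̂₁ = 0.21053, p̂₂ = 0.57986, so the observed difference is -0.36933.
Unpooled SE = √(p̂₁(1−p̂₁)/n₁ + p̂₂(1−p̂₂)/n₂) = √(0.001249662 + 0.000350537) = 0.040002.
The 95% critical value is z* = 1.960. Margin of error = 0.07840.
So the interval runs from -0.4477 to -0.2909.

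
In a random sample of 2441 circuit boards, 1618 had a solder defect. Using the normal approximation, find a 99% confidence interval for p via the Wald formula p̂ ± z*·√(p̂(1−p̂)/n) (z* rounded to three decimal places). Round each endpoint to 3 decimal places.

(0.638, 0.687)

p̂ = 1618/2441 = 0.66284.
SE = √(p̂(1−p̂)/n) = √(0.223482/2441) = 0.009568.
For 99% confidence, z* = 2.576.
Margin of error: 2.576 × 0.009568 = 0.02465.
Interval: 0.66284 ± 0.02465 → (0.638, 0.687).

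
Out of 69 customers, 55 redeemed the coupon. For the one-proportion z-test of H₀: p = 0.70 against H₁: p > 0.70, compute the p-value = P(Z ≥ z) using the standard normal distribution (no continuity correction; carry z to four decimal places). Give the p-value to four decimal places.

With x = 55 successes in n = 69, p̂ = 0.79710.
Under H₀, SE = √(p₀(1−p₀)/n) = √(0.70·0.30/69) = √0.003043478 = 0.055168.
Test statistic (full precision, shown to 4 dp): z = (55/69 − 0.70)/SE₀ ≈ 1.7601.
From the standard normal, P(Z ≥ z) = 0.0392.

p-value = 0.0392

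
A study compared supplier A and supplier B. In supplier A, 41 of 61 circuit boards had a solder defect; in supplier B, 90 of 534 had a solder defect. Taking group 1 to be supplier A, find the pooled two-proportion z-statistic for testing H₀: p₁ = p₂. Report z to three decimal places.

p̂₁ = 41/61 = 0.67213, p̂₂ = 90/534 = 0.16854.
Pooling: p̂ = 131/595 = 0.22017.
SE = √[p̂(1−p̂)(1/n₁+1/n₂)] = √[0.22017·0.77983·(1/61+1/534)] ≈ 0.056002.
z = 0.50359/0.056002 = 8.992.

z = 8.992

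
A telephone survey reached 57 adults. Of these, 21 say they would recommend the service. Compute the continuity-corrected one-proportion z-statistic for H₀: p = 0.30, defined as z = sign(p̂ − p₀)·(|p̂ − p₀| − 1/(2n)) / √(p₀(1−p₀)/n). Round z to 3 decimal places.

z = 0.983

With x = 21 successes in n = 57, p̂ = 0.36842. p̂ − p₀ = 0.068421.
Continuity correction 1/(2n) = 1/114 = 0.008772.
Corrected numerator: |0.068421| − 0.008772 = 0.059649.
SE₀ = √(0.30·0.70/57) = 0.060698.
z = +0.059649/0.060698 = 0.983.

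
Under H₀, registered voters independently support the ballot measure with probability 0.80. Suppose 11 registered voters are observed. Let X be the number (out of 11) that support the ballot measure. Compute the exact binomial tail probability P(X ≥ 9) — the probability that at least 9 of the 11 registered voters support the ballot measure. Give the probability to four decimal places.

P = 0.6174

X is binomial with n = 11 and p = 0.80.
P(X ≥ 9) = C(11,9)·0.80^9·0.20^2 + C(11,10)·0.80^10·0.20^1 + C(11,11)·0.80^11·0.20^0.
= 0.295279 + 0.236223 + 0.085899 = 0.6174.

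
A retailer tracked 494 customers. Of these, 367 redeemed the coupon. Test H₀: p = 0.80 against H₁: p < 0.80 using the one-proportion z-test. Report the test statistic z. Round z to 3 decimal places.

Sample proportion p̂ = 367/494 = 0.74291.
Under H₀, SE = √(p₀(1−p₀)/n) = √(0.80·0.20/494) = √0.000323887 = 0.017997.
z = (0.74291 − 0.80)/0.017997 = -0.05709/0.017997 = -3.172.

z = -3.172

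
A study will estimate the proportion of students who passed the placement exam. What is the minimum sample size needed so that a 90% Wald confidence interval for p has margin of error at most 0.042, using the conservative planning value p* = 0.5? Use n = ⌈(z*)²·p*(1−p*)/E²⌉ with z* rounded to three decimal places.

n = 384

For 90% confidence, z* = 1.645.
p*(1−p*) = 0.2500.
Required n before rounding: 2.706025 × 0.2500 / 0.042² = 383.507.
Rounding up, n = 384.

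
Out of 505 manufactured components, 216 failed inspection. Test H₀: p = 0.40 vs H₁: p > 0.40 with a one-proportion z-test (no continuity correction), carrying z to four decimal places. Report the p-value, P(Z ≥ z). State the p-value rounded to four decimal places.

p-value = 0.1017

The sample proportion is 216/505 = 0.42772.
Null standard error: √(0.40·0.60/505) = √0.000475248 = 0.021800.
Test statistic (full precision, shown to 4 dp): z = (216/505 − 0.40)/SE₀ ≈ 1.2717.
p-value = P(Z ≥ z) with z = 1.2717 → 0.1017.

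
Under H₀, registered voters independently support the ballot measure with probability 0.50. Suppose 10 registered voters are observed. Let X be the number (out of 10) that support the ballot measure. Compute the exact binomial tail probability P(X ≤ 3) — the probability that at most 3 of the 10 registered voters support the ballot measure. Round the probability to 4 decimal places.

P = 0.1719

X is binomial with n = 10 and p = 0.50.
P(X ≤ 3) = C(10,0)·0.50^0·0.50^10 + C(10,1)·0.50^1·0.50^9 + C(10,2)·0.50^2·0.50^8 + C(10,3)·0.50^3·0.50^7.
= 0.000977 + 0.009766 + 0.043945 + 0.117188 = 0.1719.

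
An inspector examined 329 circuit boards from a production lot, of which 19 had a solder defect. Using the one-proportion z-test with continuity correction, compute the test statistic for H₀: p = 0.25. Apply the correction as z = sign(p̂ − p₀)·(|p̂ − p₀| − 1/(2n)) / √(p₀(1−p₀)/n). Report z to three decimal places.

With x = 19 successes in n = 329, p̂ = 0.05775. p̂ − p₀ = -0.192249.
1/(2n) = 0.001520.
Corrected numerator: |-0.192249| − 0.001520 = 0.190729.
SE₀ = √(0.25·0.75/329) = 0.023873.
z = −0.190729/0.023873 = -7.989.

z = -7.989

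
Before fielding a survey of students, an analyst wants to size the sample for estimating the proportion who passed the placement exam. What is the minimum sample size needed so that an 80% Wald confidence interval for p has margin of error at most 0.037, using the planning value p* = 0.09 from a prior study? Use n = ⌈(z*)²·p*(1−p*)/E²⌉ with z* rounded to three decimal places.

The 80% critical value is z* = 1.282.
p*(1−p*) = 0.09·0.91 = 0.0819.
Required n before rounding: 1.643524 × 0.0819 / 0.037² = 98.323.
⌈98.323⌉ = 99.

n = 99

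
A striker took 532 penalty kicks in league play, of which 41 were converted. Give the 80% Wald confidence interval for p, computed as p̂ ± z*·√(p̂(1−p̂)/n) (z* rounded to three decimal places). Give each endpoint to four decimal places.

The sample proportion is 41/532 = 0.07707.
Standard error of p̂: √(0.071128/532) = √0.000133700 = 0.011563.
For 80% confidence, z* = 1.282.
Margin of error: 1.282 × 0.011563 = 0.01482.
Interval: 0.07707 ± 0.01482 → (0.0622, 0.0919).

(0.0622, 0.0919)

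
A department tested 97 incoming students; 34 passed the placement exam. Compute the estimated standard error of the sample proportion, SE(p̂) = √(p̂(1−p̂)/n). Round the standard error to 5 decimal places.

p̂ = 34/97 = 0.35052.
p̂(1−p̂) = 0.35052·0.64948 = 0.227656.
Dividing by n and taking the root: √0.002346969 = 0.04845.

SE = 0.04845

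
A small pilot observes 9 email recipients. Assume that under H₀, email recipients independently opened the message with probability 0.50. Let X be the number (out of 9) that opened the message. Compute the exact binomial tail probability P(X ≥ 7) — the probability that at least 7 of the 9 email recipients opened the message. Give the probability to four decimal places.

P = 0.0898

X ~ Binomial(n=9, p=0.50).
P(X ≥ 7) = C(9,7)·0.50^7·0.50^2 + C(9,8)·0.50^8·0.50^1 + C(9,9)·0.50^9·0.50^0.
= 0.070312 + 0.017578 + 0.001953 = 0.0898.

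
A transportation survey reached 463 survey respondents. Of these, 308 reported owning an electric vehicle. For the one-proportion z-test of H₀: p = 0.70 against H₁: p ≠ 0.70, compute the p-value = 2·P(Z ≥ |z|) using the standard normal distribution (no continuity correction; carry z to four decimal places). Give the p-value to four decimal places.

The sample proportion is 308/463 = 0.66523.
Null standard error: √(0.70·0.30/463) = √0.000453564 = 0.021297.
Test statistic (full precision, shown to 4 dp): z = (308/463 − 0.70)/SE₀ ≈ -1.6328.
From the standard normal, 2·P(Z ≥ |z|) = 0.1025.

p-value = 0.1025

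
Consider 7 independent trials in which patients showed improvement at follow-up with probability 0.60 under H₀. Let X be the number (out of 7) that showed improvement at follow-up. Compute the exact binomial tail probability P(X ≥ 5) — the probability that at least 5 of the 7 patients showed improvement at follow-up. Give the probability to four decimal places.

X ~ Binomial(n=7, p=0.60).
P(X ≥ 5) = C(7,5)·0.60^5·0.40^2 + C(7,6)·0.60^6·0.40^1 + C(7,7)·0.60^7·0.40^0.
= 0.261274 + 0.130637 + 0.027994 = 0.4199.

P = 0.4199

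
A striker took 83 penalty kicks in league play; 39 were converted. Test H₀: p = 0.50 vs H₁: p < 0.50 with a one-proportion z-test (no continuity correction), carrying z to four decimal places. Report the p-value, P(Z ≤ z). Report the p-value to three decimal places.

p̂ = 39/83 = 0.46988.
SE₀ = √(0.50·0.50/83) = 0.054882.
Test statistic (full precision, shown to 4 dp): z = (39/83 − 0.50)/SE₀ ≈ -0.5488.
From the standard normal, P(Z ≤ z) = 0.292.

p-value = 0.292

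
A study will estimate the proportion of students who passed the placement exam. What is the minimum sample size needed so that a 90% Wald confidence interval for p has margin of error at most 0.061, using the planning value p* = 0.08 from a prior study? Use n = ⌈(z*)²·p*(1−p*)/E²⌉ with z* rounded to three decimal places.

n = 54

For 90% confidence, z* = 1.645.
p*(1−p*) = 0.0736.
Required n before rounding: 2.706025 × 0.0736 / 0.061² = 53.524.
⌈53.524⌉ = 54.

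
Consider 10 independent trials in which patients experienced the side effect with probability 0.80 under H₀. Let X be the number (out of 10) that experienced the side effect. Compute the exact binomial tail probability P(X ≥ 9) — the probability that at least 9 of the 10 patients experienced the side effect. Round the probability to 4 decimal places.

P = 0.3758

X ~ Binomial(n=10, p=0.80).
P(X ≥ 9) = C(10,9)·0.80^9·0.20^1 + C(10,10)·0.80^10·0.20^0.
= 0.268435 + 0.107374 = 0.3758.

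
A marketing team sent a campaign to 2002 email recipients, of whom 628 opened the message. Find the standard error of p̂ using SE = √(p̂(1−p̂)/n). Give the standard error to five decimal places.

SE = 0.01037

Sample proportion p̂ = 628/2002 = 0.31369.
p̂(1−p̂) = 0.215289.
SE = √(0.215289/2002) = 0.01037.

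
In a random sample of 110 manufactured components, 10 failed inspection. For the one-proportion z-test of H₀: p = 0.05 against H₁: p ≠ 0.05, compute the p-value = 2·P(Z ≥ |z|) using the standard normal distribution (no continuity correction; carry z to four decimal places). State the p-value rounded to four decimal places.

The sample proportion is 10/110 = 0.09091.
Null standard error: √(0.05·0.95/110) = √0.000431818 = 0.020780.
Test statistic (full precision, shown to 4 dp): z = (10/110 − 0.05)/SE₀ ≈ 1.9687.
p-value = 2·P(Z ≥ |z|) with z = 1.9687 → 0.0490.

p-value = 0.0490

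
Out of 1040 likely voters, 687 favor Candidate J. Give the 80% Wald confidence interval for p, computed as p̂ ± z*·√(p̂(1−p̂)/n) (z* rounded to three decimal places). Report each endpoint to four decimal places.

(0.6418, 0.6794)

p̂ = 687/1040 = 0.66058.
Standard error of p̂: √(0.224215/1040) = √0.000215591 = 0.014683.
The 80% critical value is z* = 1.282.
Margin of error: 1.282 × 0.014683 = 0.01882.
CI: 0.66058 ± 0.01882 = (0.6418, 0.6794).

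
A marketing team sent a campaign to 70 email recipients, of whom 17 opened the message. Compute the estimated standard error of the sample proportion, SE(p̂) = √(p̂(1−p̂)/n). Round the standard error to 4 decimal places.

SE = 0.0513

With x = 17 successes in n = 70, p̂ = 0.24286.
p̂(1−p̂) = 0.183879.
SE = √(0.183879/70) = √0.002626843 = 0.0513.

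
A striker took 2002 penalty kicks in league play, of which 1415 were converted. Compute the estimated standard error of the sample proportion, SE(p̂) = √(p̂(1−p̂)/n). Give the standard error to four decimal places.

Sample proportion p̂ = 1415/2002 = 0.70679.
p̂(1−p̂) = 0.207238.
Dividing by n and taking the root: √0.000103515 = 0.0102.

SE = 0.0102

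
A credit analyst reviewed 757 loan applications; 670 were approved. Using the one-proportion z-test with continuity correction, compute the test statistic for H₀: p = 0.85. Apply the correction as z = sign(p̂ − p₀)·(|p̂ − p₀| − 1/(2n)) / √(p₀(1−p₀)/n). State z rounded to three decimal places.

z = 2.652

The sample proportion is 670/757 = 0.88507. p̂ − p₀ = 0.035073.
1/(2n) = 0.000661.
Corrected numerator: |0.035073| − 0.000661 = 0.034412.
Under H₀, SE = √(p₀(1−p₀)/n) = √(0.85·0.15/757) = √0.000168428 = 0.012978.
z = (+)0.034412/0.012978 = 2.652.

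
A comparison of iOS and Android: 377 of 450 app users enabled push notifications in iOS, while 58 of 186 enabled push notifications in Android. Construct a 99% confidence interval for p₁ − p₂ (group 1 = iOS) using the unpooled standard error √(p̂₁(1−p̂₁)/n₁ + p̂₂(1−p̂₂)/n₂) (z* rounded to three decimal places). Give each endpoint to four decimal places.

(0.4277, 0.6242)

p̂₁ = 377/450 = 0.83778, p̂₂ = 58/186 = 0.31183; p̂₁ − p̂₂ = 0.52595.
SE = √(0.000302014 + 0.001153717) = √0.001455731 = 0.038154.
The 99% critical value is z* = 2.576. Margin = 2.576·0.038154 = 0.09828.
So the interval runs from 0.4277 to 0.6242.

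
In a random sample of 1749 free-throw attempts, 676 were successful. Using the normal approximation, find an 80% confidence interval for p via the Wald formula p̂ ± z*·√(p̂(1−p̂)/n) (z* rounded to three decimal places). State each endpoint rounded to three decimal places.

(0.372, 0.401)

The sample proportion is 676/1749 = 0.38651.
SE = √(p̂(1−p̂)/n) = √(0.237119/1749) = 0.011644.
For 80% confidence, z* = 1.282.
Margin = 1.282·0.011644 = 0.01493.
So the interval runs from 0.372 to 0.401.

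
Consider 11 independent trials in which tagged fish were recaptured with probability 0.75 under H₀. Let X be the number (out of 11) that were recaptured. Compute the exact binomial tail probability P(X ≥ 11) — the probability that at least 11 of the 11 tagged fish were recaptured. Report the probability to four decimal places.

X ~ Binomial(n=11, p=0.75).
P(X ≥ 11) = C(11,11)·0.75^11·0.25^0.
= 0.042235 = 0.0422.

P = 0.0422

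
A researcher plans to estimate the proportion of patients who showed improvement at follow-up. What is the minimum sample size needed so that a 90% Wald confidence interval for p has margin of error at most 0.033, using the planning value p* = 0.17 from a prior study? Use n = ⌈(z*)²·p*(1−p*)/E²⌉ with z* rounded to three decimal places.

n = 351

z* = 1.645 at the 90% level.
p*(1−p*) = 0.17·0.83 = 0.1411.
(z*)²·p*(1−p*)/E² = 2.706025·0.1411/0.001089 = 350.615.
Rounding up, n = 351.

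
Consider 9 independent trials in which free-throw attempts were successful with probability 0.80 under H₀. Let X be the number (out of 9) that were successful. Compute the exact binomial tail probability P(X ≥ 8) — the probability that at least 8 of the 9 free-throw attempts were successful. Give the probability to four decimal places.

P = 0.4362

X ~ Binomial(n=9, p=0.80).
P(X ≥ 8) = C(9,8)·0.80^8·0.20^1 + C(9,9)·0.80^9·0.20^0.
= 0.301990 + 0.134218 = 0.4362.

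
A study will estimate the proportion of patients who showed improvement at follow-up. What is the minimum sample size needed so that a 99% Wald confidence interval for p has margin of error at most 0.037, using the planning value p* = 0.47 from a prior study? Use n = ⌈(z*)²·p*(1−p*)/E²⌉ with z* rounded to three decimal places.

n = 1208

For 99% confidence, z* = 2.576.
p*(1−p*) = 0.2491.
(z*)²·p*(1−p*)/E² = 6.635776·0.2491/0.001369 = 1207.430.
Rounding up, n = 1208.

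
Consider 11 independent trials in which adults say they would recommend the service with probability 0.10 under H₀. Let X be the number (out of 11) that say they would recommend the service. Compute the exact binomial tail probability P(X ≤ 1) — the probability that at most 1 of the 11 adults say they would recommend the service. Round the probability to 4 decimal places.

P = 0.6974

X is binomial with n = 11 and p = 0.10.
P(X ≤ 1) = C(11,0)·0.10^0·0.90^11 + C(11,1)·0.10^1·0.90^10.
= 0.313811 + 0.383546 = 0.6974.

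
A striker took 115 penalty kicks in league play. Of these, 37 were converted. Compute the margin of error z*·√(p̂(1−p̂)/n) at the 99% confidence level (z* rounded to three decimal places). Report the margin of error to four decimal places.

With x = 37 successes in n = 115, p̂ = 0.32174.
SE(p̂) = √(0.32174·0.67826/115) = 0.043561.
z* = 2.576 at the 99% level.
Margin of error = z*·SE = 2.576 × 0.043561 = 0.1122.

ME = 0.1122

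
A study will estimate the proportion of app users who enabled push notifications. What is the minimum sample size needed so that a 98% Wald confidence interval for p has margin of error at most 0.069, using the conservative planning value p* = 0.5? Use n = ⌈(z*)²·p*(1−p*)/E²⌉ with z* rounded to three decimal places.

n = 285

z* = 2.326 at the 98% level.
p*(1−p*) = 0.2500.
Required n before rounding: 5.410276 × 0.2500 / 0.069² = 284.093.
Rounding up, n = 285.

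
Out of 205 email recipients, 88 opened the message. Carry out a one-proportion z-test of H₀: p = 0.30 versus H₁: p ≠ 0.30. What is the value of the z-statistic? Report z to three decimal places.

Sample proportion p̂ = 88/205 = 0.42927.
Null standard error: √(0.30·0.70/205) = √0.001024390 = 0.032006.
z = (0.42927 − 0.30)/0.032006 = 0.12927/0.032006 = 4.039.

z = 4.039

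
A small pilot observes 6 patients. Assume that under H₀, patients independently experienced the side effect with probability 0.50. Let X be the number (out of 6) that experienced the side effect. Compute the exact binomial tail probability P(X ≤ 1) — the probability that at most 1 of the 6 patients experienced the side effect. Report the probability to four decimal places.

P = 0.1094

X is binomial with n = 6 and p = 0.50.
P(X ≤ 1) = C(6,0)·0.50^0·0.50^6 + C(6,1)·0.50^1·0.50^5.
= 0.015625 + 0.093750 = 0.1094.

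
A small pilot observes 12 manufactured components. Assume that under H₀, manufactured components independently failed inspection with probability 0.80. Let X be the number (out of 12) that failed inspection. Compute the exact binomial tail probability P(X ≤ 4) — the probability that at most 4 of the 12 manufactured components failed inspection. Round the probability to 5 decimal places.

X ~ Binomial(n=12, p=0.80).
P(X ≤ 4) = Σ_{j=0}^{4} C(12,j)·0.80^j·0.20^{12−j}.
= 0.000000 + 0.000000 + 0.000004 + 0.000058 + 0.000519 = 0.00058.

P = 0.00058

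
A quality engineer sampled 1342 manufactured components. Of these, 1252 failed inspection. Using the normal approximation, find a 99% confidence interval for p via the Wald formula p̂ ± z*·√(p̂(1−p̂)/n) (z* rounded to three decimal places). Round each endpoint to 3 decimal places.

The sample proportion is 1252/1342 = 0.93294.
SE(p̂) = √(0.93294·0.06706/1342) = 0.006828.
The 99% critical value is z* = 2.576.
Margin of error: 2.576 × 0.006828 = 0.01759.
CI: 0.93294 ± 0.01759 = (0.915, 0.951).

(0.915, 0.951)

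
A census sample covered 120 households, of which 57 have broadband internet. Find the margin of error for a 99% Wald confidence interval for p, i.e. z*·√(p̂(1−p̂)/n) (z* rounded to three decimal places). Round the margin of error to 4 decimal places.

ME = 0.1174

p̂ = 57/120 = 0.47500.
SE = √(p̂(1−p̂)/n) = √(0.249375/120) = 0.045586.
For 99% confidence, z* = 2.576.
Margin of error = z*·SE = 2.576 × 0.045586 = 0.1174.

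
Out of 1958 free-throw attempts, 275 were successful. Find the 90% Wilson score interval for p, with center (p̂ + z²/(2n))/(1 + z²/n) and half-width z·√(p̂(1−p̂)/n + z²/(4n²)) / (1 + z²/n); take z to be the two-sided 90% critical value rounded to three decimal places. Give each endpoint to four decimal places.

Here p̂ = 275/1958 = 0.14045 and z = 1.645 (z² = 2.706025).
Denominator 1 + z²/n = 1 + 2.706025/1958 = 1.001382.
Adjusted center: (0.14045 + z²/(2n))/1.001382 = 0.14095.
Radicand: p̂(1−p̂)/n + z²/(4n²) = 0.000061656 + 0.000000176 = 0.000061832.
Half-width = z·√(radicand)/denom = 1.645·0.007863/1.001382 = 0.01292.
So the interval runs from 0.1280 to 0.1539.

(0.1280, 0.1539)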